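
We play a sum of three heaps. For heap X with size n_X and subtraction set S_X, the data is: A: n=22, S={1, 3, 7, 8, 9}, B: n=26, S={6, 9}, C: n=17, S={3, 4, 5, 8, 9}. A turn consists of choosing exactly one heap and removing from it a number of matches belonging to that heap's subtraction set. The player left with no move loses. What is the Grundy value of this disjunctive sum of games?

0

Heap A, S = {1, 3, 7, 8, 9}:
n :  0  1  2  3  4  5  6  7  8  9 10 11 12 13 14 15 16 17 18 19 20 21 22
G :  0  1  0  1  0  1  0  1  2  3  2  3  2  3  2  3  0  1  0  1  0  1  0
G_A(22) = 0.
Heap B, S = {6, 9}:
n :  0  1  2  3  4  5  6  7  8  9 10 11 12 13 14 15 16 17 18 19 20 21 22 23 24 25 26
G :  0  0  0  0  0  0  1  1  1  1  1  1  2  2  2  0  0  0  0  0  0  1  1  1  1  1  1
G_B(26) = 1.
Heap C, S = {3, 4, 5, 8, 9}:
G(0) = 0
G(1) = mex{} = 0
G(2) = mex{} = 0
G(3) = mex{0} = 1
G(4) = mex{0,0} = 1
G(5) = mex{0,0,0} = 1
G(6) = mex{1,0,0} = 2
G(7) = mex{1,1,0} = 2
G(8) = mex{1,1,1,0} = 2
G(9) = mex{2,1,1,0,0} = 3
G(10) = mex{2,2,1,0,0} = 3
G(11) = mex{2,2,2,1,0} = 3
G(12) = mex{3,2,2,1,1} = 0
G(13) = mex{3,3,2,1,1} = 0
G(14) = mex{3,3,3,2,1} = 0
G(15) = mex{0,3,3,2,2} = 1
G(16) = mex{0,0,3,2,2} = 1
G(17) = mex{0,0,0,3,2} = 1
G_C(17) = 1.
Combined Grundy value = 0 ⊕ 1 ⊕ 1 = 0.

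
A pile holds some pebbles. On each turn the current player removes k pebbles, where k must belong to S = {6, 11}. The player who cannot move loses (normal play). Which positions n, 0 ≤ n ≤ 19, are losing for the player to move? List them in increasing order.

G(0) = 0
G(1) = mex{} = 0
G(2) = mex{} = 0
G(3) = mex{} = 0
G(4) = mex{} = 0
G(5) = mex{} = 0
G(6) = mex{0} = 1
G(7) = mex{0} = 1
G(8) = mex{0} = 1
G(9) = mex{0} = 1
G(10) = mex{0} = 1
G(11) = mex{0,0} = 1
G(12) = mex{1,0} = 2
G(13) = mex{1,0} = 2
G(14) = mex{1,0} = 2
G(15) = mex{1,0} = 2
G(16) = mex{1,0} = 2
G(17) = mex{1,1} = 0
G(18) = mex{2,1} = 0
G(19) = mex{2,1} = 0
P-positions are exactly the n with G(n) = 0.

0, 1, 2, 3, 4, 5, 17, 18, 19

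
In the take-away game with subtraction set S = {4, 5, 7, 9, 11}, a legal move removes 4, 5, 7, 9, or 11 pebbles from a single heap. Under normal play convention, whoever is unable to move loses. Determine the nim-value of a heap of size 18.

0

G(0) = 0
G(1) = mex{} = 0
G(2) = mex{} = 0
G(3) = mex{} = 0
G(4) = mex{0} = 1
G(5) = mex{0,0} = 1
G(6) = mex{0,0} = 1
G(7) = mex{0,0,0} = 1
G(8) = mex{1,0,0} = 2
G(9) = mex{1,1,0,0} = 2
G(10) = mex{1,1,0,0} = 2
G(11) = mex{1,1,1,0,0} = 2
G(12) = mex{2,1,1,0,0} = 3
G(13) = mex{2,2,1,1,0} = 3
G(14) = mex{2,2,1,1,0} = 3
G(15) = mex{2,2,2,1,1} = 0
G(16) = mex{3,2,2,1,1} = 0
G(17) = mex{3,3,2,2,1} = 0
G(18) = mex{3,3,2,2,1} = 0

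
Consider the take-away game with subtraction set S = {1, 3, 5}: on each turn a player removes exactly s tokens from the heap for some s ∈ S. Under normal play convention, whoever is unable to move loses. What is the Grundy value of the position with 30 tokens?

n :  0  1  2  3  4  5  6  7  8  9 10 11 12 13 14 15 16 17 18 19 20 21 22 23 24 25 26 27 28 29 30
G :  0  1  0  1  0  1  0  1  0  1  0  1  0  1  0  1  0  1  0  1  0  1  0  1  0  1  0  1  0  1  0

0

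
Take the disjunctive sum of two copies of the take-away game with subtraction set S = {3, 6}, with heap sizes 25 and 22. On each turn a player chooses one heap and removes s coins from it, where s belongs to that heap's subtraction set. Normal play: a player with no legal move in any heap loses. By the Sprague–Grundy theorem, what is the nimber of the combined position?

All heaps use S = {3, 6}:
n :  0  1  2  3  4  5  6  7  8  9 10 11 12 13 14 15 16 17 18 19 20 21 22 23 24 25
G :  0  0  0  1  1  1  2  2  2  0  0  0  1  1  1  2  2  2  0  0  0  1  1  1  2  2
Heap A: G(25) = 2.
Heap B: G(22) = 1.
Combined Grundy value = 2 ⊕ 1 = 3.

3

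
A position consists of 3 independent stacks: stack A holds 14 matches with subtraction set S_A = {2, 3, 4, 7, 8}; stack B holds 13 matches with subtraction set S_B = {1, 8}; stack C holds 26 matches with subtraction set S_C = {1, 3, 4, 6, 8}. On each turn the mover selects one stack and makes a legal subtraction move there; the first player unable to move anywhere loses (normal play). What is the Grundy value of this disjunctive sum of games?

2

Stack A, S = {2, 3, 4, 7, 8}:
n :  0  1  2  3  4  5  6  7  8  9 10 11 12 13 14
G :  0  0  1  1  2  2  0  3  1  4  2  0  0  1  1
G_A(14) = 1.
Stack B, S = {1, 8}:
G(0) = 0
G(1) = mex{0} = 1
G(2) = mex{1} = 0
G(3) = mex{0} = 1
G(4) = mex{1} = 0
G(5) = mex{0} = 1
G(6) = mex{1} = 0
G(7) = mex{0} = 1
G(8) = mex{1,0} = 2
G(9) = mex{2,1} = 0
G(10) = mex{0,0} = 1
G(11) = mex{1,1} = 0
G(12) = mex{0,0} = 1
G(13) = mex{1,1} = 0
G_B(13) = 0.
Stack C, S = {1, 3, 4, 6, 8}:
n :  0  1  2  3  4  5  6  7  8  9 10 11 12 13 14 15 16 17 18 19 20 21 22 23 24 25 26
G :  0  1  0  1  2  3  2  0  1  0  1  2  3  2  0  1  0  1  2  3  2  0  1  0  1  2  3
G_C(26) = 3.
Combined Grundy value = 1 ⊕ 0 ⊕ 3 = 2.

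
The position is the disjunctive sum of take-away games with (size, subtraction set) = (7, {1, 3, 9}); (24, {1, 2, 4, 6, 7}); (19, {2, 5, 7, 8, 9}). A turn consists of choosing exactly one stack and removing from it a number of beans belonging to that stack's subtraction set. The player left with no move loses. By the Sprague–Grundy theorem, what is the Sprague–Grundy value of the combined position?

3

Stack A, S = {1, 3, 9}:
n : 0 1 2 3 4 5 6 7
G : 0 1 0 1 0 1 0 1
G_A(7) = 1.
Stack B, S = {1, 2, 4, 6, 7}:
n :  0  1  2  3  4  5  6  7  8  9 10 11 12 13 14 15 16 17 18 19 20 21 22 23 24
G :  0  1  2  0  1  2  3  4  0  1  2  0  1  2  3  4  0  1  2  0  1  2  3  4  0
G_B(24) = 0.
Stack C, S = {2, 5, 7, 8, 9}:
n :  0  1  2  3  4  5  6  7  8  9 10 11 12 13 14 15 16 17 18 19
G :  0  0  1  1  0  2  1  3  2  2  3  3  4  4  0  0  1  1  0  2
G_C(19) = 2.
Combined Grundy value = 1 ⊕ 0 ⊕ 2 = 3.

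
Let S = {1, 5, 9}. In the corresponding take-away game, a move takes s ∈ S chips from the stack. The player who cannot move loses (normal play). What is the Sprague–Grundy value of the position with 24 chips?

0

G(0) = 0
G(1) = mex{0} = 1
G(2) = mex{1} = 0
G(3) = mex{0} = 1
G(4) = mex{1} = 0
G(5) = mex{0,0} = 1
G(6) = mex{1,1} = 0
G(7) = mex{0,0} = 1
G(8) = mex{1,1} = 0
G(9) = mex{0,0,0} = 1
G(10) = mex{1,1,1} = 0
G(11) = mex{0,0,0} = 1
G(12) = mex{1,1,1} = 0
G(13) = mex{0,0,0} = 1
G(14) = mex{1,1,1} = 0
G(15) = mex{0,0,0} = 1
G(16) = mex{1,1,1} = 0
G(17) = mex{0,0,0} = 1
G(18) = mex{1,1,1} = 0
G(19) = mex{0,0,0} = 1
G(20) = mex{1,1,1} = 0
G(21) = mex{0,0,0} = 1
G(22) = mex{1,1,1} = 0
G(23) = mex{0,0,0} = 1
G(24) = mex{1,1,1} = 0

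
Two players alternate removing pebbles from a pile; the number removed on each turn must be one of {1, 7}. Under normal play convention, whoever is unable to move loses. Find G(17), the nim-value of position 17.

1

n :  0  1  2  3  4  5  6  7  8  9 10 11 12 13 14 15 16 17
G :  0  1  0  1  0  1  0  1  0  1  0  1  0  1  0  1  0  1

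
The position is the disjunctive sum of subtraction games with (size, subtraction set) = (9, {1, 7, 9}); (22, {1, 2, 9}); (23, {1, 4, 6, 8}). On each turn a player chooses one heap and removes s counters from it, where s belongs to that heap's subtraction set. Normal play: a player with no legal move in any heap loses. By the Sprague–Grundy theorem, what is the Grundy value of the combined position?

1

Heap A, S = {1, 7, 9}:
G(0) = 0
G(1) = mex{0} = 1
G(2) = mex{1} = 0
G(3) = mex{0} = 1
G(4) = mex{1} = 0
G(5) = mex{0} = 1
G(6) = mex{1} = 0
G(7) = mex{0,0} = 1
G(8) = mex{1,1} = 0
G(9) = mex{0,0,0} = 1
G_A(9) = 1.
Heap B, S = {1, 2, 9}:
n :  0  1  2  3  4  5  6  7  8  9 10 11 12 13 14 15 16 17 18 19 20 21 22
G :  0  1  2  0  1  2  0  1  2  3  0  1  2  0  1  2  0  1  2  3  0  1  2
G_B(22) = 2.
Heap C, S = {1, 4, 6, 8}:
G(0) = 0
G(1) = mex{0} = 1
G(2) = mex{1} = 0
G(3) = mex{0} = 1
G(4) = mex{1,0} = 2
G(5) = mex{2,1} = 0
G(6) = mex{0,0,0} = 1
G(7) = mex{1,1,1} = 0
G(8) = mex{0,2,0,0} = 1
G(9) = mex{1,0,1,1} = 2
G(10) = mex{2,1,2,0} = 3
G(11) = mex{3,0,0,1} = 2
G(12) = mex{2,1,1,2} = 0
G(13) = mex{0,2,0,0} = 1
G(14) = mex{1,3,1,1} = 0
G(15) = mex{0,2,2,0} = 1
G(16) = mex{1,0,3,1} = 2
G(17) = mex{2,1,2,2} = 0
G(18) = mex{0,0,0,3} = 1
G(19) = mex{1,1,1,2} = 0
G(20) = mex{0,2,0,0} = 1
G(21) = mex{1,0,1,1} = 2
G(22) = mex{2,1,2,0} = 3
G(23) = mex{3,0,0,1} = 2
G_C(23) = 2.
Combined Grundy value = 1 ⊕ 2 ⊕ 2 = 1.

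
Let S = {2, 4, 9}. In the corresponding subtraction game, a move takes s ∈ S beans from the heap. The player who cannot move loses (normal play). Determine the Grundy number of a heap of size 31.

n :  0  1  2  3  4  5  6  7  8  9 10 11 12 13 14 15 16 17 18 19 20 21 22 23 24 25 26 27 28 29 30 31
G :  0  0  1  1  2  2  0  0  1  1  2  2  0  0  1  1  2  2  0  0  1  1  2  2  0  0  1  1  2  2  0  0

0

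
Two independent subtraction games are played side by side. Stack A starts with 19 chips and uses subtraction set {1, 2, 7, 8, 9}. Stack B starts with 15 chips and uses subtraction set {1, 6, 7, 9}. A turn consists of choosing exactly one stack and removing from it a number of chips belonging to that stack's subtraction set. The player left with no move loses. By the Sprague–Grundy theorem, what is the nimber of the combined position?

1

Stack A, S = {1, 2, 7, 8, 9}:
G(0) = 0
G(1) = mex{0} = 1
G(2) = mex{1,0} = 2
G(3) = mex{2,1} = 0
G(4) = mex{0,2} = 1
G(5) = mex{1,0} = 2
G(6) = mex{2,1} = 0
G(7) = mex{0,2,0} = 1
G(8) = mex{1,0,1,0} = 2
G(9) = mex{2,1,2,1,0} = 3
G(10) = mex{3,2,0,2,1} = 4
G(11) = mex{4,3,1,0,2} = 5
G(12) = mex{5,4,2,1,0} = 3
G(13) = mex{3,5,0,2,1} = 4
G(14) = mex{4,3,1,0,2} = 5
G(15) = mex{5,4,2,1,0} = 3
G(16) = mex{3,5,3,2,1} = 0
G(17) = mex{0,3,4,3,2} = 1
G(18) = mex{1,0,5,4,3} = 2
G(19) = mex{2,1,3,5,4} = 0
G_A(19) = 0.
Stack B, S = {1, 6, 7, 9}:
n :  0  1  2  3  4  5  6  7  8  9 10 11 12 13 14 15
G :  0  1  0  1  0  1  2  3  2  3  2  3  0  1  0  1
G_B(15) = 1.
Combined Grundy value = 0 ⊕ 1 = 1.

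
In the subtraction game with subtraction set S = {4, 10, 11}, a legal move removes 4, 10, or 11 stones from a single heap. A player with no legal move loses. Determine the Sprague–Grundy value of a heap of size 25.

2

G(0) = 0
G(1) = mex{} = 0
G(2) = mex{} = 0
G(3) = mex{} = 0
G(4) = mex{0} = 1
G(5) = mex{0} = 1
G(6) = mex{0} = 1
G(7) = mex{0} = 1
G(8) = mex{1} = 0
G(9) = mex{1} = 0
G(10) = mex{1,0} = 2
G(11) = mex{1,0,0} = 2
G(12) = mex{0,0,0} = 1
G(13) = mex{0,0,0} = 1
G(14) = mex{2,1,0} = 3
G(15) = mex{2,1,1} = 0
G(16) = mex{1,1,1} = 0
G(17) = mex{1,1,1} = 0
G(18) = mex{3,0,1} = 2
G(19) = mex{0,0,0} = 1
G(20) = mex{0,2,0} = 1
G(21) = mex{0,2,2} = 1
G(22) = mex{2,1,2} = 0
G(23) = mex{1,1,1} = 0
G(24) = mex{1,3,1} = 0
G(25) = mex{1,0,3} = 2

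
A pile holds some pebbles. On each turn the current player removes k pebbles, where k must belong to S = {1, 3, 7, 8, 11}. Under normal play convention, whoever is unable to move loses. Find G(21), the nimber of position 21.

n :  0  1  2  3  4  5  6  7  8  9 10 11 12 13 14 15 16 17 18 19 20 21
G :  0  1  0  1  0  1  0  1  2  3  2  3  2  3  2  3  0  1  0  1  0  1

1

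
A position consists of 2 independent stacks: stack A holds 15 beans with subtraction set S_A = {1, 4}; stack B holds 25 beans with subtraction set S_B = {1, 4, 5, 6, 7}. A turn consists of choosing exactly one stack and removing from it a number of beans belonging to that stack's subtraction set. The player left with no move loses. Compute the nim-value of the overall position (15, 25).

Stack A, S = {1, 4}:
n :  0  1  2  3  4  5  6  7  8  9 10 11 12 13 14 15
G :  0  1  0  1  2  0  1  0  1  2  0  1  0  1  2  0
G_A(15) = 0.
Stack B, S = {1, 4, 5, 6, 7}:
G(0) = 0
G(1) = mex{0} = 1
G(2) = mex{1} = 0
G(3) = mex{0} = 1
G(4) = mex{1,0} = 2
G(5) = mex{2,1,0} = 3
G(6) = mex{3,0,1,0} = 2
G(7) = mex{2,1,0,1,0} = 3
G(8) = mex{3,2,1,0,1} = 4
G(9) = mex{4,3,2,1,0} = 5
G(10) = mex{5,2,3,2,1} = 0
G(11) = mex{0,3,2,3,2} = 1
G(12) = mex{1,4,3,2,3} = 0
G(13) = mex{0,5,4,3,2} = 1
G(14) = mex{1,0,5,4,3} = 2
G(15) = mex{2,1,0,5,4} = 3
G(16) = mex{3,0,1,0,5} = 2
G(17) = mex{2,1,0,1,0} = 3
G(18) = mex{3,2,1,0,1} = 4
G(19) = mex{4,3,2,1,0} = 5
G(20) = mex{5,2,3,2,1} = 0
G(21) = mex{0,3,2,3,2} = 1
G(22) = mex{1,4,3,2,3} = 0
G(23) = mex{0,5,4,3,2} = 1
G(24) = mex{1,0,5,4,3} = 2
G(25) = mex{2,1,0,5,4} = 3
G_B(25) = 3.
Combined Grundy value = 0 ⊕ 3 = 3.

3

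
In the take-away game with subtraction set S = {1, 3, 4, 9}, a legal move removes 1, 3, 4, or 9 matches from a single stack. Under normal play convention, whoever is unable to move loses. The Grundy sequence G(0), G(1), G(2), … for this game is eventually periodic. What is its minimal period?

G(0) = 0
G(1) = mex{0} = 1
G(2) = mex{1} = 0
G(3) = mex{0,0} = 1
G(4) = mex{1,1,0} = 2
G(5) = mex{2,0,1} = 3
G(6) = mex{3,1,0} = 2
G(7) = mex{2,2,1} = 0
G(8) = mex{0,3,2} = 1
G(9) = mex{1,2,3,0} = 4
G(10) = mex{4,0,2,1} = 3
G(11) = mex{3,1,0,0} = 2
G(12) = mex{2,4,1,1} = 0
G(13) = mex{0,3,4,2} = 1
G(14) = mex{1,2,3,3} = 0
G(15) = mex{0,0,2,2} = 1
G(16) = mex{1,1,0,0} = 2
G(17) = mex{2,0,1,1} = 3
G(18) = mex{3,1,0,4} = 2
G(19) = mex{2,2,1,3} = 0
G(20) = mex{0,3,2,2} = 1
G(21) = mex{1,2,3,0} = 4
G(22) = mex{4,0,2,1} = 3
G(23) = mex{3,1,0,0} = 2
G(24) = mex{2,4,1,1} = 0
G(25) = mex{0,3,4,2} = 1
G(n+12) = G(n) holds for n = 0,…,8 (a full window of length max(S) = 9), so the sequence is purely periodic with period 12.

12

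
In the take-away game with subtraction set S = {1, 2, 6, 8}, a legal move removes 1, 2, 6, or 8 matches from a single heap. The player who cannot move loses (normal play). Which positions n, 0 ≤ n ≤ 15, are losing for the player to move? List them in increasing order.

n :  0  1  2  3  4  5  6  7  8  9 10 11 12 13 14 15
G :  0  1  2  0  1  2  3  0  1  2  0  1  2  3  0  1
P-positions are exactly the n with G(n) = 0.

0, 3, 7, 10, 14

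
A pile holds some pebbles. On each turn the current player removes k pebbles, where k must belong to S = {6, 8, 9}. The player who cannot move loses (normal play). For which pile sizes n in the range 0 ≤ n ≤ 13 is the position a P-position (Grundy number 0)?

G(0) = 0
G(1) = mex{} = 0
G(2) = mex{} = 0
G(3) = mex{} = 0
G(4) = mex{} = 0
G(5) = mex{} = 0
G(6) = mex{0} = 1
G(7) = mex{0} = 1
G(8) = mex{0,0} = 1
G(9) = mex{0,0,0} = 1
G(10) = mex{0,0,0} = 1
G(11) = mex{0,0,0} = 1
G(12) = mex{1,0,0} = 2
G(13) = mex{1,0,0} = 2
P-positions are exactly the n with G(n) = 0.

0, 1, 2, 3, 4, 5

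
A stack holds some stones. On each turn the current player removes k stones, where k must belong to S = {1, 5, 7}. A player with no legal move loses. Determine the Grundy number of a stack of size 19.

n :  0  1  2  3  4  5  6  7  8  9 10 11 12 13 14 15 16 17 18 19
G :  0  1  0  1  0  1  0  1  0  1  0  1  0  1  0  1  0  1  0  1

1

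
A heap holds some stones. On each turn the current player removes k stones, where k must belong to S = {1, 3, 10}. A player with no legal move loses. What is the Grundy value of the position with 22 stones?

1

n :  0  1  2  3  4  5  6  7  8  9 10 11 12 13 14 15 16 17 18 19 20 21 22
G :  0  1  0  1  0  1  0  1  0  1  2  3  2  0  1  0  1  0  1  0  1  0  1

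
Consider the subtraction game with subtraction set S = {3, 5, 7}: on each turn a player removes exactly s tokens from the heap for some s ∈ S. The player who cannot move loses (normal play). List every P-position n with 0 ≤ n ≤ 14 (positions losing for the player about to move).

0, 1, 2, 10, 11, 12

n :  0  1  2  3  4  5  6  7  8  9 10 11 12 13 14
G :  0  0  0  1  1  1  2  2  2  3  0  0  0  1  1
P-positions are exactly the n with G(n) = 0.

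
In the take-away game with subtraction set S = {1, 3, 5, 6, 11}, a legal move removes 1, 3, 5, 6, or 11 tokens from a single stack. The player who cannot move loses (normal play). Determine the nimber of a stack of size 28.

0

G(0) = 0
G(1) = mex{0} = 1
G(2) = mex{1} = 0
G(3) = mex{0,0} = 1
G(4) = mex{1,1} = 0
G(5) = mex{0,0,0} = 1
G(6) = mex{1,1,1,0} = 2
G(7) = mex{2,0,0,1} = 3
G(8) = mex{3,1,1,0} = 2
G(9) = mex{2,2,0,1} = 3
G(10) = mex{3,3,1,0} = 2
G(11) = mex{2,2,2,1,0} = 3
G(12) = mex{3,3,3,2,1} = 0
G(13) = mex{0,2,2,3,0} = 1
G(14) = mex{1,3,3,2,1} = 0
G(15) = mex{0,0,2,3,0} = 1
G(16) = mex{1,1,3,2,1} = 0
G(17) = mex{0,0,0,3,2} = 1
G(18) = mex{1,1,1,0,3} = 2
G(19) = mex{2,0,0,1,2} = 3
G(20) = mex{3,1,1,0,3} = 2
G(21) = mex{2,2,0,1,2} = 3
G(22) = mex{3,3,1,0,3} = 2
G(23) = mex{2,2,2,1,0} = 3
G(24) = mex{3,3,3,2,1} = 0
G(25) = mex{0,2,2,3,0} = 1
G(26) = mex{1,3,3,2,1} = 0
G(27) = mex{0,0,2,3,0} = 1
G(28) = mex{1,1,3,2,1} = 0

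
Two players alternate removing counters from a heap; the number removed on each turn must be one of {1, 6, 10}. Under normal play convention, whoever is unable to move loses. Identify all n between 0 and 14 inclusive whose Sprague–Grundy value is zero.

0, 2, 4, 7, 9, 11

G(0) = 0
G(1) = mex{0} = 1
G(2) = mex{1} = 0
G(3) = mex{0} = 1
G(4) = mex{1} = 0
G(5) = mex{0} = 1
G(6) = mex{1,0} = 2
G(7) = mex{2,1} = 0
G(8) = mex{0,0} = 1
G(9) = mex{1,1} = 0
G(10) = mex{0,0,0} = 1
G(11) = mex{1,1,1} = 0
G(12) = mex{0,2,0} = 1
G(13) = mex{1,0,1} = 2
G(14) = mex{2,1,0} = 3
P-positions are exactly the n with G(n) = 0.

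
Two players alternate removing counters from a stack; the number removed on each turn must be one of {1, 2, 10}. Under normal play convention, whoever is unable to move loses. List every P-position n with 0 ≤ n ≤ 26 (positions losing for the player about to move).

0, 3, 6, 9, 12, 15, 18, 21, 24

G(0) = 0
G(1) = mex{0} = 1
G(2) = mex{1,0} = 2
G(3) = mex{2,1} = 0
G(4) = mex{0,2} = 1
G(5) = mex{1,0} = 2
G(6) = mex{2,1} = 0
G(7) = mex{0,2} = 1
G(8) = mex{1,0} = 2
G(9) = mex{2,1} = 0
G(10) = mex{0,2,0} = 1
G(11) = mex{1,0,1} = 2
G(12) = mex{2,1,2} = 0
G(13) = mex{0,2,0} = 1
G(14) = mex{1,0,1} = 2
G(15) = mex{2,1,2} = 0
G(16) = mex{0,2,0} = 1
G(17) = mex{1,0,1} = 2
G(18) = mex{2,1,2} = 0
G(19) = mex{0,2,0} = 1
G(20) = mex{1,0,1} = 2
G(21) = mex{2,1,2} = 0
G(22) = mex{0,2,0} = 1
G(23) = mex{1,0,1} = 2
G(24) = mex{2,1,2} = 0
G(25) = mex{0,2,0} = 1
G(26) = mex{1,0,1} = 2
P-positions are exactly the n with G(n) = 0.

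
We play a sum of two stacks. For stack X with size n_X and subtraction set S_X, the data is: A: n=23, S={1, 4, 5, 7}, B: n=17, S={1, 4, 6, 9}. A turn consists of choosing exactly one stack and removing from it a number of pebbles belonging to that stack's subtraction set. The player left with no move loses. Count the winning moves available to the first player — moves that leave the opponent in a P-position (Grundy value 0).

2

Stack A, S = {1, 4, 5, 7}:
G(0) = 0
G(1) = mex{0} = 1
G(2) = mex{1} = 0
G(3) = mex{0} = 1
G(4) = mex{1,0} = 2
G(5) = mex{2,1,0} = 3
G(6) = mex{3,0,1} = 2
G(7) = mex{2,1,0,0} = 3
G(8) = mex{3,2,1,1} = 0
G(9) = mex{0,3,2,0} = 1
G(10) = mex{1,2,3,1} = 0
G(11) = mex{0,3,2,2} = 1
G(12) = mex{1,0,3,3} = 2
G(13) = mex{2,1,0,2} = 3
G(14) = mex{3,0,1,3} = 2
G(15) = mex{2,1,0,0} = 3
G(16) = mex{3,2,1,1} = 0
G(17) = mex{0,3,2,0} = 1
G(18) = mex{1,2,3,1} = 0
G(19) = mex{0,3,2,2} = 1
G(20) = mex{1,0,3,3} = 2
G(21) = mex{2,1,0,2} = 3
G(22) = mex{3,0,1,3} = 2
G(23) = mex{2,1,0,0} = 3
G_A(23) = 3.
Stack B, S = {1, 4, 6, 9}:
G(0) = 0
G(1) = mex{0} = 1
G(2) = mex{1} = 0
G(3) = mex{0} = 1
G(4) = mex{1,0} = 2
G(5) = mex{2,1} = 0
G(6) = mex{0,0,0} = 1
G(7) = mex{1,1,1} = 0
G(8) = mex{0,2,0} = 1
G(9) = mex{1,0,1,0} = 2
G(10) = mex{2,1,2,1} = 0
G(11) = mex{0,0,0,0} = 1
G(12) = mex{1,1,1,1} = 0
G(13) = mex{0,2,0,2} = 1
G(14) = mex{1,0,1,0} = 2
G(15) = mex{2,1,2,1} = 0
G(16) = mex{0,0,0,0} = 1
G(17) = mex{1,1,1,1} = 0
G_B(17) = 0.
Combined Grundy value = 3 ⊕ 0 = 3.
A winning move leaves total XOR = 0, i.e. changes one component's Grundy value g to g ⊕ X where X is the current total.
Stack A: need g' = 3⊕3 = 0. Options: 23−1→G=2, 23−4→G=1, 23−5→G=0, 23−7→G=0. Hits: 2.
Stack B: need g' = 0⊕3 = 3. Options: 17−1→G=1, 17−4→G=1, 17−6→G=1, 17−9→G=1. Hits: 0.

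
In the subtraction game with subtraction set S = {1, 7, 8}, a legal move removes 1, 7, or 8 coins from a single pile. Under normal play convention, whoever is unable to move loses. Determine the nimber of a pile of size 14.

n :  0  1  2  3  4  5  6  7  8  9 10 11 12 13 14
G :  0  1  0  1  0  1  0  1  2  3  2  3  2  3  2

2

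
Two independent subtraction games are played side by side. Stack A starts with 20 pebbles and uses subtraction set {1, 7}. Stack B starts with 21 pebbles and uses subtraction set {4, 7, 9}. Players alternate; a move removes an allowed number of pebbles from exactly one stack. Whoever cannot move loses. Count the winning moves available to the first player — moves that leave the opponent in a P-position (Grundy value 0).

1

Stack A, S = {1, 7}:
n :  0  1  2  3  4  5  6  7  8  9 10 11 12 13 14 15 16 17 18 19 20
G :  0  1  0  1  0  1  0  1  0  1  0  1  0  1  0  1  0  1  0  1  0
G_A(20) = 0.
Stack B, S = {4, 7, 9}:
n :  0  1  2  3  4  5  6  7  8  9 10 11 12 13 14 15 16 17 18 19 20 21
G :  0  0  0  0  1  1  1  1  2  2  2  2  3  0  0  0  0  1  1  1  1  2
G_B(21) = 2.
Combined Grundy value = 0 ⊕ 2 = 2.
A winning move leaves total XOR = 0, i.e. changes one component's Grundy value g to g ⊕ X where X is the current total.
Stack A: need g' = 0⊕2 = 2. Options: 20−1→G=1, 20−7→G=1. Hits: 0.
Stack B: need g' = 2⊕2 = 0. Options: 21−4→G=1, 21−7→G=0, 21−9→G=3. Hits: 1.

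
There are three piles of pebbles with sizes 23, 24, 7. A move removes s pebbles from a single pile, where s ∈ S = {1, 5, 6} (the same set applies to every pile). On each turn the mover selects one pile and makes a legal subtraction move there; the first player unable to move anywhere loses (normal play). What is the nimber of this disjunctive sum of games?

2

All piles use S = {1, 5, 6}:
G(0) = 0
G(1) = mex{0} = 1
G(2) = mex{1} = 0
G(3) = mex{0} = 1
G(4) = mex{1} = 0
G(5) = mex{0,0} = 1
G(6) = mex{1,1,0} = 2
G(7) = mex{2,0,1} = 3
G(8) = mex{3,1,0} = 2
G(9) = mex{2,0,1} = 3
G(10) = mex{3,1,0} = 2
G(11) = mex{2,2,1} = 0
G(12) = mex{0,3,2} = 1
G(13) = mex{1,2,3} = 0
G(14) = mex{0,3,2} = 1
G(15) = mex{1,2,3} = 0
G(16) = mex{0,0,2} = 1
G(17) = mex{1,1,0} = 2
G(18) = mex{2,0,1} = 3
G(19) = mex{3,1,0} = 2
G(20) = mex{2,0,1} = 3
G(21) = mex{3,1,0} = 2
G(22) = mex{2,2,1} = 0
G(23) = mex{0,3,2} = 1
G(24) = mex{1,2,3} = 0
Pile A: G(23) = 1.
Pile B: G(24) = 0.
Pile C: G(7) = 3.
Combined Grundy value = 1 ⊕ 0 ⊕ 3 = 2.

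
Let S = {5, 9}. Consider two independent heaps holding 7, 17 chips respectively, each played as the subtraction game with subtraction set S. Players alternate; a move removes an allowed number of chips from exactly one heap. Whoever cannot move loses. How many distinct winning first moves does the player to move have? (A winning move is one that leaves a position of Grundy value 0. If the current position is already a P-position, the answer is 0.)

All heaps use S = {5, 9}:
n :  0  1  2  3  4  5  6  7  8  9 10 11 12 13 14 15 16 17
G :  0  0  0  0  0  1  1  1  1  1  2  2  2  2  0  0  0  0
Heap A: G(7) = 1.
Heap B: G(17) = 0.
Combined Grundy value = 1 ⊕ 0 = 1.
A winning move leaves total XOR = 0, i.e. changes one component's Grundy value g to g ⊕ X where X is the current total.
Heap A: need g' = 1⊕1 = 0. Options: 7−5→G=0. Hits: 1.
Heap B: need g' = 0⊕1 = 1. Options: 17−5→G=2, 17−9→G=1. Hits: 1.

2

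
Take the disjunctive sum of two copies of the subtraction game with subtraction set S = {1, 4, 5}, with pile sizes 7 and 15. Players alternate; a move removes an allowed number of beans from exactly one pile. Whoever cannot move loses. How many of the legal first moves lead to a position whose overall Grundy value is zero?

All piles use S = {1, 4, 5}:
n :  0  1  2  3  4  5  6  7  8  9 10 11 12 13 14 15
G :  0  1  0  1  2  3  2  3  0  1  0  1  2  3  2  3
Pile A: G(7) = 3.
Pile B: G(15) = 3.
Combined Grundy value = 3 ⊕ 3 = 0.
A winning move leaves total XOR = 0, i.e. changes one component's Grundy value g to g ⊕ X where X is the current total.
Pile A: target g' = 3⊕0 = 3, but every legal move changes the Grundy value (mex property), so 0 moves.
Pile B: target g' = 3⊕0 = 3, but every legal move changes the Grundy value (mex property), so 0 moves.

0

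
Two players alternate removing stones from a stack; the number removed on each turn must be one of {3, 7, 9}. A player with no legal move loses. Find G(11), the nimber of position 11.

n :  0  1  2  3  4  5  6  7  8  9 10 11
G :  0  0  0  1  1  1  0  2  2  1  3  3

3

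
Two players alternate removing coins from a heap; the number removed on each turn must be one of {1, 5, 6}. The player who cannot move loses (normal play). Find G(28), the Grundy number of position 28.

n :  0  1  2  3  4  5  6  7  8  9 10 11 12 13 14 15 16 17 18 19 20 21 22 23 24 25 26 27 28
G :  0  1  0  1  0  1  2  3  2  3  2  0  1  0  1  0  1  2  3  2  3  2  0  1  0  1  0  1  2

2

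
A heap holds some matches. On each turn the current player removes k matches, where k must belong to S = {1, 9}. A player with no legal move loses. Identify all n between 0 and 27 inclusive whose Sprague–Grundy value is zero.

n :  0  1  2  3  4  5  6  7  8  9 10 11 12 13 14 15 16 17 18 19 20 21 22 23 24 25 26 27
G :  0  1  0  1  0  1  0  1  0  1  0  1  0  1  0  1  0  1  0  1  0  1  0  1  0  1  0  1
P-positions are exactly the n with G(n) = 0.

0, 2, 4, 6, 8, 10, 12, 14, 16, 18, 20, 22, 24, 26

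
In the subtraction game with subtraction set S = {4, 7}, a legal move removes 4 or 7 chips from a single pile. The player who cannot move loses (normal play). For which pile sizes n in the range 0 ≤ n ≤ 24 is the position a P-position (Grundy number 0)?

0, 1, 2, 3, 11, 12, 13, 14, 22, 23, 24

n :  0  1  2  3  4  5  6  7  8  9 10 11 12 13 14 15 16 17 18 19 20 21 22 23 24
G :  0  0  0  0  1  1  1  1  2  2  2  0  0  0  0  1  1  1  1  2  2  2  0  0  0
P-positions are exactly the n with G(n) = 0.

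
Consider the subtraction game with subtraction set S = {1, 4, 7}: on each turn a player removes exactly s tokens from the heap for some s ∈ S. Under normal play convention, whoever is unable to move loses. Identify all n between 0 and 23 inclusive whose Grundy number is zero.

G(0) = 0
G(1) = mex{0} = 1
G(2) = mex{1} = 0
G(3) = mex{0} = 1
G(4) = mex{1,0} = 2
G(5) = mex{2,1} = 0
G(6) = mex{0,0} = 1
G(7) = mex{1,1,0} = 2
G(8) = mex{2,2,1} = 0
G(9) = mex{0,0,0} = 1
G(10) = mex{1,1,1} = 0
G(11) = mex{0,2,2} = 1
G(12) = mex{1,0,0} = 2
G(13) = mex{2,1,1} = 0
G(14) = mex{0,0,2} = 1
G(15) = mex{1,1,0} = 2
G(16) = mex{2,2,1} = 0
G(17) = mex{0,0,0} = 1
G(18) = mex{1,1,1} = 0
G(19) = mex{0,2,2} = 1
G(20) = mex{1,0,0} = 2
G(21) = mex{2,1,1} = 0
G(22) = mex{0,0,2} = 1
G(23) = mex{1,1,0} = 2
P-positions are exactly the n with G(n) = 0.

0, 2, 5, 8, 10, 13, 16, 18, 21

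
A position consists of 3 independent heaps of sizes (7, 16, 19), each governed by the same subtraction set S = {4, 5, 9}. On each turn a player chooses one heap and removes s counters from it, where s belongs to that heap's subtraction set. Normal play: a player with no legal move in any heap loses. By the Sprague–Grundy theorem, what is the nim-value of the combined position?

All heaps use S = {4, 5, 9}:
n :  0  1  2  3  4  5  6  7  8  9 10 11 12 13 14 15 16 17 18 19
G :  0  0  0  0  1  1  1  1  2  2  2  2  3  0  0  0  0  1  1  1
Heap A: G(7) = 1.
Heap B: G(16) = 0.
Heap C: G(19) = 1.
Combined Grundy value = 1 ⊕ 0 ⊕ 1 = 0.

0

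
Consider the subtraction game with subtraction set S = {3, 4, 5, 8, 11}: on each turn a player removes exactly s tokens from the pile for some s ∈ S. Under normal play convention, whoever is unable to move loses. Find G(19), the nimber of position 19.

G(0) = 0
G(1) = mex{} = 0
G(2) = mex{} = 0
G(3) = mex{0} = 1
G(4) = mex{0,0} = 1
G(5) = mex{0,0,0} = 1
G(6) = mex{1,0,0} = 2
G(7) = mex{1,1,0} = 2
G(8) = mex{1,1,1,0} = 2
G(9) = mex{2,1,1,0} = 3
G(10) = mex{2,2,1,0} = 3
G(11) = mex{2,2,2,1,0} = 3
G(12) = mex{3,2,2,1,0} = 4
G(13) = mex{3,3,2,1,0} = 4
G(14) = mex{3,3,3,2,1} = 0
G(15) = mex{4,3,3,2,1} = 0
G(16) = mex{4,4,3,2,1} = 0
G(17) = mex{0,4,4,3,2} = 1
G(18) = mex{0,0,4,3,2} = 1
G(19) = mex{0,0,0,3,2} = 1

1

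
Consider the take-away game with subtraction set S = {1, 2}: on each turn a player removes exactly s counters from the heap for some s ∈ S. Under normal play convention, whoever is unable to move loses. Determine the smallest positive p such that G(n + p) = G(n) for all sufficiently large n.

3

G(0) = 0
G(1) = mex{0} = 1
G(2) = mex{1,0} = 2
G(3) = mex{2,1} = 0
G(4) = mex{0,2} = 1
G(5) = mex{1,0} = 2
G(6) = mex{2,1} = 0
G(7) = mex{0,2} = 1
G(8) = mex{1,0} = 2
G(9) = mex{2,1} = 0
G(10) = mex{0,2} = 1
G(11) = mex{1,0} = 2
G(12) = mex{2,1} = 0
G(13) = mex{0,2} = 1
G(14) = mex{1,0} = 2
G(n+3) = G(n) holds for n = 0,…,1 (a full window of length max(S) = 2), so the sequence is purely periodic with period 3.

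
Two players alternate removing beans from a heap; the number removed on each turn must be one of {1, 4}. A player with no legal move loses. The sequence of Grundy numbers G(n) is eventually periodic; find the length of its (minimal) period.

5

G(0) = 0
G(1) = mex{0} = 1
G(2) = mex{1} = 0
G(3) = mex{0} = 1
G(4) = mex{1,0} = 2
G(5) = mex{2,1} = 0
G(6) = mex{0,0} = 1
G(7) = mex{1,1} = 0
G(8) = mex{0,2} = 1
G(9) = mex{1,0} = 2
G(10) = mex{2,1} = 0
G(11) = mex{0,0} = 1
G(12) = mex{1,1} = 0
G(13) = mex{0,2} = 1
G(14) = mex{1,0} = 2
G(n+5) = G(n) holds for n = 0,…,3 (a full window of length max(S) = 4), so the sequence is purely periodic with period 5.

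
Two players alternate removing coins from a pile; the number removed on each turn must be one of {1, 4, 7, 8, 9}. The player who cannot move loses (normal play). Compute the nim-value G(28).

3

n :  0  1  2  3  4  5  6  7  8  9 10 11 12 13 14 15 16 17 18 19 20 21 22 23 24 25 26 27 28
G :  0  1  0  1  2  0  1  2  3  2  3  4  5  3  4  0  1  0  1  2  0  1  2  3  2  3  4  5  3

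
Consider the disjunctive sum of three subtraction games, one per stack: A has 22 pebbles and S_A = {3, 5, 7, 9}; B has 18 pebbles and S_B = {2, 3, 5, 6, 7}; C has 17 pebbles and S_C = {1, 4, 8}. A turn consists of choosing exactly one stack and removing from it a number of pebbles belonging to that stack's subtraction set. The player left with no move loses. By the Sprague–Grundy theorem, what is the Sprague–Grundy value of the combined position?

3

Stack A, S = {3, 5, 7, 9}:
n :  0  1  2  3  4  5  6  7  8  9 10 11 12 13 14 15 16 17 18 19 20 21 22
G :  0  0  0  1  1  1  2  2  2  3  3  3  0  0  0  1  1  1  2  2  2  3  3
G_A(22) = 3.
Stack B, S = {2, 3, 5, 6, 7}:
n :  0  1  2  3  4  5  6  7  8  9 10 11 12 13 14 15 16 17 18
G :  0  0  1  1  2  2  3  3  4  0  0  1  1  2  2  3  3  4  0
G_B(18) = 0.
Stack C, S = {1, 4, 8}:
G(0) = 0
G(1) = mex{0} = 1
G(2) = mex{1} = 0
G(3) = mex{0} = 1
G(4) = mex{1,0} = 2
G(5) = mex{2,1} = 0
G(6) = mex{0,0} = 1
G(7) = mex{1,1} = 0
G(8) = mex{0,2,0} = 1
G(9) = mex{1,0,1} = 2
G(10) = mex{2,1,0} = 3
G(11) = mex{3,0,1} = 2
G(12) = mex{2,1,2} = 0
G(13) = mex{0,2,0} = 1
G(14) = mex{1,3,1} = 0
G(15) = mex{0,2,0} = 1
G(16) = mex{1,0,1} = 2
G(17) = mex{2,1,2} = 0
G_C(17) = 0.
Combined Grundy value = 3 ⊕ 0 ⊕ 0 = 3.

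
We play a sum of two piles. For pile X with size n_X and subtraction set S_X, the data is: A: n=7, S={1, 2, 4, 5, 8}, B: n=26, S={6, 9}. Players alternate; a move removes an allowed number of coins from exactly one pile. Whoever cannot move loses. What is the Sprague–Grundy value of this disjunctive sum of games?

0

Pile A, S = {1, 2, 4, 5, 8}:
n : 0 1 2 3 4 5 6 7
G : 0 1 2 0 1 2 0 1
G_A(7) = 1.
Pile B, S = {6, 9}:
G(0) = 0
G(1) = mex{} = 0
G(2) = mex{} = 0
G(3) = mex{} = 0
G(4) = mex{} = 0
G(5) = mex{} = 0
G(6) = mex{0} = 1
G(7) = mex{0} = 1
G(8) = mex{0} = 1
G(9) = mex{0,0} = 1
G(10) = mex{0,0} = 1
G(11) = mex{0,0} = 1
G(12) = mex{1,0} = 2
G(13) = mex{1,0} = 2
G(14) = mex{1,0} = 2
G(15) = mex{1,1} = 0
G(16) = mex{1,1} = 0
G(17) = mex{1,1} = 0
G(18) = mex{2,1} = 0
G(19) = mex{2,1} = 0
G(20) = mex{2,1} = 0
G(21) = mex{0,2} = 1
G(22) = mex{0,2} = 1
G(23) = mex{0,2} = 1
G(24) = mex{0,0} = 1
G(25) = mex{0,0} = 1
G(26) = mex{0,0} = 1
G_B(26) = 1.
Combined Grundy value = 1 ⊕ 1 = 0.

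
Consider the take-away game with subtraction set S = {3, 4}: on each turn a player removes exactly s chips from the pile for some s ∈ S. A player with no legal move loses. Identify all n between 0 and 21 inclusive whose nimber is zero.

0, 1, 2, 7, 8, 9, 14, 15, 16, 21

G(0) = 0
G(1) = mex{} = 0
G(2) = mex{} = 0
G(3) = mex{0} = 1
G(4) = mex{0,0} = 1
G(5) = mex{0,0} = 1
G(6) = mex{1,0} = 2
G(7) = mex{1,1} = 0
G(8) = mex{1,1} = 0
G(9) = mex{2,1} = 0
G(10) = mex{0,2} = 1
G(11) = mex{0,0} = 1
G(12) = mex{0,0} = 1
G(13) = mex{1,0} = 2
G(14) = mex{1,1} = 0
G(15) = mex{1,1} = 0
G(16) = mex{2,1} = 0
G(17) = mex{0,2} = 1
G(18) = mex{0,0} = 1
G(19) = mex{0,0} = 1
G(20) = mex{1,0} = 2
G(21) = mex{1,1} = 0
P-positions are exactly the n with G(n) = 0.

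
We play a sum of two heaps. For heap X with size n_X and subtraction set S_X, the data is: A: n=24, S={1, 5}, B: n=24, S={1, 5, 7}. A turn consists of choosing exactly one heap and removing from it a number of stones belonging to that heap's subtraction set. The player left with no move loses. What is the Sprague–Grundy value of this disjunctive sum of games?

Heap A, S = {1, 5}:
n :  0  1  2  3  4  5  6  7  8  9 10 11 12 13 14 15 16 17 18 19 20 21 22 23 24
G :  0  1  0  1  0  1  0  1  0  1  0  1  0  1  0  1  0  1  0  1  0  1  0  1  0
G_A(24) = 0.
Heap B, S = {1, 5, 7}:
G(0) = 0
G(1) = mex{0} = 1
G(2) = mex{1} = 0
G(3) = mex{0} = 1
G(4) = mex{1} = 0
G(5) = mex{0,0} = 1
G(6) = mex{1,1} = 0
G(7) = mex{0,0,0} = 1
G(8) = mex{1,1,1} = 0
G(9) = mex{0,0,0} = 1
G(10) = mex{1,1,1} = 0
G(11) = mex{0,0,0} = 1
G(12) = mex{1,1,1} = 0
G(13) = mex{0,0,0} = 1
G(14) = mex{1,1,1} = 0
G(15) = mex{0,0,0} = 1
G(16) = mex{1,1,1} = 0
G(17) = mex{0,0,0} = 1
G(18) = mex{1,1,1} = 0
G(19) = mex{0,0,0} = 1
G(20) = mex{1,1,1} = 0
G(21) = mex{0,0,0} = 1
G(22) = mex{1,1,1} = 0
G(23) = mex{0,0,0} = 1
G(24) = mex{1,1,1} = 0
G_B(24) = 0.
Combined Grundy value = 0 ⊕ 0 = 0.

0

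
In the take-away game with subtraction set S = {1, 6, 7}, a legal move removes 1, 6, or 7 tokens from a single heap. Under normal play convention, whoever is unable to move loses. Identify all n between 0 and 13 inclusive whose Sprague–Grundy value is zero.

n :  0  1  2  3  4  5  6  7  8  9 10 11 12 13
G :  0  1  0  1  0  1  2  3  2  3  2  3  0  1
P-positions are exactly the n with G(n) = 0.

0, 2, 4, 12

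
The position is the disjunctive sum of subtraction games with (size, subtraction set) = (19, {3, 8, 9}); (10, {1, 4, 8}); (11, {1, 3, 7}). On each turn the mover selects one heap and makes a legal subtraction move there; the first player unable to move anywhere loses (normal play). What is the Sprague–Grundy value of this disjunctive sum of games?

2

Heap A, S = {3, 8, 9}:
G(0) = 0
G(1) = mex{} = 0
G(2) = mex{} = 0
G(3) = mex{0} = 1
G(4) = mex{0} = 1
G(5) = mex{0} = 1
G(6) = mex{1} = 0
G(7) = mex{1} = 0
G(8) = mex{1,0} = 2
G(9) = mex{0,0,0} = 1
G(10) = mex{0,0,0} = 1
G(11) = mex{2,1,0} = 3
G(12) = mex{1,1,1} = 0
G(13) = mex{1,1,1} = 0
G(14) = mex{3,0,1} = 2
G(15) = mex{0,0,0} = 1
G(16) = mex{0,2,0} = 1
G(17) = mex{2,1,2} = 0
G(18) = mex{1,1,1} = 0
G(19) = mex{1,3,1} = 0
G_A(19) = 0.
Heap B, S = {1, 4, 8}:
G(0) = 0
G(1) = mex{0} = 1
G(2) = mex{1} = 0
G(3) = mex{0} = 1
G(4) = mex{1,0} = 2
G(5) = mex{2,1} = 0
G(6) = mex{0,0} = 1
G(7) = mex{1,1} = 0
G(8) = mex{0,2,0} = 1
G(9) = mex{1,0,1} = 2
G(10) = mex{2,1,0} = 3
G_B(10) = 3.
Heap C, S = {1, 3, 7}:
G(0) = 0
G(1) = mex{0} = 1
G(2) = mex{1} = 0
G(3) = mex{0,0} = 1
G(4) = mex{1,1} = 0
G(5) = mex{0,0} = 1
G(6) = mex{1,1} = 0
G(7) = mex{0,0,0} = 1
G(8) = mex{1,1,1} = 0
G(9) = mex{0,0,0} = 1
G(10) = mex{1,1,1} = 0
G(11) = mex{0,0,0} = 1
G_C(11) = 1.
Combined Grundy value = 0 ⊕ 3 ⊕ 1 = 2.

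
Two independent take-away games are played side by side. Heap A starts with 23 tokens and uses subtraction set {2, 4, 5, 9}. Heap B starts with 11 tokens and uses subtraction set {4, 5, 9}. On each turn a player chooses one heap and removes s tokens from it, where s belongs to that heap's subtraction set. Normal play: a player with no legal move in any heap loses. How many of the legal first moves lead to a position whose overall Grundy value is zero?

4

Heap A, S = {2, 4, 5, 9}:
G(0) = 0
G(1) = mex{} = 0
G(2) = mex{0} = 1
G(3) = mex{0} = 1
G(4) = mex{1,0} = 2
G(5) = mex{1,0,0} = 2
G(6) = mex{2,1,0} = 3
G(7) = mex{2,1,1} = 0
G(8) = mex{3,2,1} = 0
G(9) = mex{0,2,2,0} = 1
G(10) = mex{0,3,2,0} = 1
G(11) = mex{1,0,3,1} = 2
G(12) = mex{1,0,0,1} = 2
G(13) = mex{2,1,0,2} = 3
G(14) = mex{2,1,1,2} = 0
G(15) = mex{3,2,1,3} = 0
G(16) = mex{0,2,2,0} = 1
G(17) = mex{0,3,2,0} = 1
G(18) = mex{1,0,3,1} = 2
G(19) = mex{1,0,0,1} = 2
G(20) = mex{2,1,0,2} = 3
G(21) = mex{2,1,1,2} = 0
G(22) = mex{3,2,1,3} = 0
G(23) = mex{0,2,2,0} = 1
G_A(23) = 1.
Heap B, S = {4, 5, 9}:
n :  0  1  2  3  4  5  6  7  8  9 10 11
G :  0  0  0  0  1  1  1  1  2  2  2  2
G_B(11) = 2.
Combined Grundy value = 1 ⊕ 2 = 3.
A winning move leaves total XOR = 0, i.e. changes one component's Grundy value g to g ⊕ X where X is the current total.
Heap A: need g' = 1⊕3 = 2. Options: 23−2→G=0, 23−4→G=2, 23−5→G=2, 23−9→G=0. Hits: 2.
Heap B: need g' = 2⊕3 = 1. Options: 11−4→G=1, 11−5→G=1, 11−9→G=0. Hits: 2.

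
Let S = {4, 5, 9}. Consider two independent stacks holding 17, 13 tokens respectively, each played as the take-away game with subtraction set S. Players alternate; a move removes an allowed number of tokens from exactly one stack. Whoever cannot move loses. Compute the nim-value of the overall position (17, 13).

1

All stacks use S = {4, 5, 9}:
n :  0  1  2  3  4  5  6  7  8  9 10 11 12 13 14 15 16 17
G :  0  0  0  0  1  1  1  1  2  2  2  2  3  0  0  0  0  1
Stack A: G(17) = 1.
Stack B: G(13) = 0.
Combined Grundy value = 1 ⊕ 0 = 1.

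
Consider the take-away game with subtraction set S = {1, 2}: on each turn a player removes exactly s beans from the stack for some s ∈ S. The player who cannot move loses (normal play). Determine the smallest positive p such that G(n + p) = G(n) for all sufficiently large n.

G(0) = 0
G(1) = mex{0} = 1
G(2) = mex{1,0} = 2
G(3) = mex{2,1} = 0
G(4) = mex{0,2} = 1
G(5) = mex{1,0} = 2
G(6) = mex{2,1} = 0
G(7) = mex{0,2} = 1
G(8) = mex{1,0} = 2
G(9) = mex{2,1} = 0
G(10) = mex{0,2} = 1
G(11) = mex{1,0} = 2
G(12) = mex{2,1} = 0
G(13) = mex{0,2} = 1
G(14) = mex{1,0} = 2
G(n+3) = G(n) holds for n = 0,…,1 (a full window of length max(S) = 2), so the sequence is purely periodic with period 3.

3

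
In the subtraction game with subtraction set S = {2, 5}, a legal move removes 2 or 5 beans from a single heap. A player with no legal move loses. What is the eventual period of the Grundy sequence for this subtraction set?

7

G(0) = 0
G(1) = mex{} = 0
G(2) = mex{0} = 1
G(3) = mex{0} = 1
G(4) = mex{1} = 0
G(5) = mex{1,0} = 2
G(6) = mex{0,0} = 1
G(7) = mex{2,1} = 0
G(8) = mex{1,1} = 0
G(9) = mex{0,0} = 1
G(10) = mex{0,2} = 1
G(11) = mex{1,1} = 0
G(12) = mex{1,0} = 2
G(13) = mex{0,0} = 1
G(14) = mex{2,1} = 0
G(15) = mex{1,1} = 0
G(n+7) = G(n) holds for n = 0,…,4 (a full window of length max(S) = 5), so the sequence is purely periodic with period 7.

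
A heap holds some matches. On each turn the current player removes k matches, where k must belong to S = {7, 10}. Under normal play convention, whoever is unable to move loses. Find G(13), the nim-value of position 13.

n :  0  1  2  3  4  5  6  7  8  9 10 11 12 13
G :  0  0  0  0  0  0  0  1  1  1  1  1  1  1

1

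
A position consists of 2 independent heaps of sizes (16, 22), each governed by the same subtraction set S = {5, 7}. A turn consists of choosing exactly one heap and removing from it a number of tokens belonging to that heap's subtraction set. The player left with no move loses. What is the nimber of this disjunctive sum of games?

All heaps use S = {5, 7}:
G(0) = 0
G(1) = mex{} = 0
G(2) = mex{} = 0
G(3) = mex{} = 0
G(4) = mex{} = 0
G(5) = mex{0} = 1
G(6) = mex{0} = 1
G(7) = mex{0,0} = 1
G(8) = mex{0,0} = 1
G(9) = mex{0,0} = 1
G(10) = mex{1,0} = 2
G(11) = mex{1,0} = 2
G(12) = mex{1,1} = 0
G(13) = mex{1,1} = 0
G(14) = mex{1,1} = 0
G(15) = mex{2,1} = 0
G(16) = mex{2,1} = 0
G(17) = mex{0,2} = 1
G(18) = mex{0,2} = 1
G(19) = mex{0,0} = 1
G(20) = mex{0,0} = 1
G(21) = mex{0,0} = 1
G(22) = mex{1,0} = 2
Heap A: G(16) = 0.
Heap B: G(22) = 2.
Combined Grundy value = 0 ⊕ 2 = 2.

2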